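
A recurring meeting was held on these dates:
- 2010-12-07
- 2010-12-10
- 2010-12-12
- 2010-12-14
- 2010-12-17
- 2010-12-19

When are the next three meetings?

Gaps: 3, 2, 2, 3, 2 days — not constant, but cyclic with period 3.
The events fall on every Tuesday, Friday and Sunday.
Next Tuesday: 2010-12-21.
Next Friday: 2010-12-24.
The following Sunday is 2010-12-26.

2010-12-21, 2010-12-24, 2010-12-26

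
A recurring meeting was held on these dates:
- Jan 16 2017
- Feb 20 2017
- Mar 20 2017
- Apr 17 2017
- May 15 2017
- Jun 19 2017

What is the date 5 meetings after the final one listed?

Nov 20 2017

These are Mondays at 28- or 35-day spacing (35, 28, 28, 28, 35).
The pattern: 3rd Monday of the month.
3rd Monday of July 2017: Jul 17 2017.
3rd Monday of August 2017: Aug 21 2017.
September 2017 — 3rd Monday is Sep 18 2017.
October 2017 — 3rd Monday is Oct 16 2017.
3rd Monday of November 2017: Nov 20 2017.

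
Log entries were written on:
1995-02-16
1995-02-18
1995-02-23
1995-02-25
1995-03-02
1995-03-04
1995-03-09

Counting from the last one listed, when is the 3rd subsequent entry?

The gap pattern 2, 5, 2, 5, 2, 5 repeats every 2 events.
These are the Thursdays and Saturdays of each week.
Next Saturday: 1995-03-11.
Next Thursday: 1995-03-16.
The following Saturday is 1995-03-18.

1995-03-18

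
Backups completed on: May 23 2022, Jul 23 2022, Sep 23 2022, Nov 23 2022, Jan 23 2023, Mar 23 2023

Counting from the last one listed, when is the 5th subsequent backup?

Jan 23 2024

The day-of-month is always 23 (61, 62, 61, 61, 59 days between events).
So this recurs on the 23rd of every 2 months.
May 2023: May 23 2023.
July 2023: Jul 23 2023.
September 2023: Sep 23 2023.
Next: November 2023 → Nov 23 2023.
January 2024: Jan 23 2024.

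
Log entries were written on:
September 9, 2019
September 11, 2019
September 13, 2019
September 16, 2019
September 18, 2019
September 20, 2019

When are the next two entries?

Every event lands on a Monday or Wednesday or Friday (gaps cycle 2, 2, 3, 2, 2).
So the schedule is: every Monday, Wednesday and Friday.
Next Monday: September 23, 2019.
Next Wednesday: September 25, 2019.

September 23, 2019; September 25, 2019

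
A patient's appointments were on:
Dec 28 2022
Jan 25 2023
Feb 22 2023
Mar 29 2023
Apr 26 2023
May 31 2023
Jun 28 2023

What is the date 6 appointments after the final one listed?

All Wednesdays; the gaps (28, 28, 35, 28, 35, 28) vary with month length.
This is the last Wednesday of each month.
July 2023 ends with Wednesday Jul 26 2023.
Last Wednesday of August 2023: Aug 30 2023.
Last Wednesday of September 2023: Sep 27 2023.
October 2023 ends with Wednesday Oct 25 2023.
Last Wednesday of November 2023: Nov 29 2023.
December 2023 ends with Wednesday Dec 27 2023.

Dec 27 2023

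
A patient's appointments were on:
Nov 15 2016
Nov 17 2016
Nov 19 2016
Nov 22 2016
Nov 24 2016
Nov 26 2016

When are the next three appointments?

Gaps: 2, 2, 3, 2, 2 days — not constant, but cyclic with period 3.
The events fall on every Tuesday, Thursday and Saturday.
Next Tuesday: Nov 29 2016.
Next Thursday: Dec 1 2016.
The following Saturday is Dec 3 2016.

Nov 29 2016, Dec 1 2016, Dec 3 2016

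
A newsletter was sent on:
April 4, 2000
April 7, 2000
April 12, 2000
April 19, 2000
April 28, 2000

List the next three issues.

Intervals are 3, 5, 7, 9 days — an arithmetic progression with common difference 2.
Next gap: 11 days. April 28, 2000 + 11 days = May 9, 2000.
Next gap: 13 days. May 9, 2000 + 13 days = May 22, 2000.
Next gap: 15 days. May 22, 2000 + 15 days = June 6, 2000.

May 9, 2000; May 22, 2000; June 6, 2000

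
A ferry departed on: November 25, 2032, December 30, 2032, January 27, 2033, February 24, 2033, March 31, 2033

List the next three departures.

These are Thursdays with 35, 28, 28, 35-day gaps.
Each is the final Thursday of its month — December 30, 2032 is past the 28th, so '4th Thursday' doesn't fit.
April 2033 ends with Thursday April 28, 2033.
Last Thursday of May 2033: May 26, 2033.
Last Thursday of June 2033: June 30, 2033.

April 28, 2033; May 26, 2033; June 30, 2033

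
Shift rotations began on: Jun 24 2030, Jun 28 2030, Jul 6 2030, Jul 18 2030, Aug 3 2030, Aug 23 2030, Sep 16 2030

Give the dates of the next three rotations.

The spacing grows by 4 each time: 4, 8, 12, 16, 20, 24 days.
Next gap: 28 days. Sep 16 2030 + 28 days = Oct 14 2030.
Next gap: 32 days. Oct 14 2030 + 32 days = Nov 15 2030.
Next gap: 36 days. Nov 15 2030 + 36 days = Dec 21 2030.

Oct 14 2030, Nov 15 2030, Dec 21 2030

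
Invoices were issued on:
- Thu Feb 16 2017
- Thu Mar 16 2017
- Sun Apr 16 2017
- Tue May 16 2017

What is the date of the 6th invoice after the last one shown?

The day-of-month is always 16 (28, 31, 30 days between events).
So this recurs on the 16th of each month.
June 2017: Fri Jun 16 2017.
July 2017: Sun Jul 16 2017.
August 2017: Wed Aug 16 2017.
September 2017: Sat Sep 16 2017.
Next: October 2017 → Mon Oct 16 2017.
Next: November 2017 → Thu Nov 16 2017.

Thu Nov 16 2017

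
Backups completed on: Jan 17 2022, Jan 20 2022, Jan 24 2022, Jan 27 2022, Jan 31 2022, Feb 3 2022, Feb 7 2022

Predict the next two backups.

The gap pattern 3, 4, 3, 4, 3, 4 repeats every 2 events.
These are the Mondays and Thursdays of each week.
Next Thursday: Feb 10 2022.
The following Monday is Feb 14 2022.

Feb 10 2022, Feb 14 2022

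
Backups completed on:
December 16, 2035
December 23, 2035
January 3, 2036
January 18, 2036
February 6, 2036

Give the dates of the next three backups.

February 29, 2036; March 27, 2036; April 27, 2036

Gaps: 7, 11, 15, 19 days — each gap is 4 larger than the previous one.
Next gap: 23 days. February 6, 2036 + 23 days = February 29, 2036.
Next gap: 27 days. February 29, 2036 + 27 days = March 27, 2036.
Next gap: 31 days. March 27, 2036 + 31 days = April 27, 2036.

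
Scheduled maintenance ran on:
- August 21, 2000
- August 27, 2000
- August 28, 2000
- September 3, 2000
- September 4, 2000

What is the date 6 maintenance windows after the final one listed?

September 25, 2000

Every event lands on a Monday or Sunday (gaps cycle 6, 1, 6, 1).
So the schedule is: every Monday and Sunday.
The following Sunday is September 10, 2000.
Next Monday: September 11, 2000.
The following Sunday is September 17, 2000.
The following Monday is September 18, 2000.
Next Sunday: September 24, 2000.
Next Monday: September 25, 2000.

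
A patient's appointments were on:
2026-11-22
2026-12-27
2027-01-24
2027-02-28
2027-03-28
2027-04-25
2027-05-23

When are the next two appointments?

2027-06-27, 2027-07-25

These are Sundays at 28- or 35-day spacing (35, 28, 35, 28, 28, 28).
The pattern: 4th Sunday of the month.
June 2027 — 4th Sunday is 2027-06-27.
4th Sunday of July 2027: 2027-07-25.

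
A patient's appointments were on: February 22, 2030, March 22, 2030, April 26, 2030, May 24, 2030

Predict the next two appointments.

June 28, 2030; July 26, 2030

These are Fridays at 28- or 35-day spacing (28, 35, 28).
The pattern: 4th Friday of the month.
4th Friday of June 2030: June 28, 2030.
4th Friday of July 2030: July 26, 2030.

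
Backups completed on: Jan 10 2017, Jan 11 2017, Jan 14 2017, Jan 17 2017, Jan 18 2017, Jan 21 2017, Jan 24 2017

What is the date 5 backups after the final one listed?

Feb 4 2017

Every event lands on a Tuesday or Wednesday or Saturday (gaps cycle 1, 3, 3, 1, 3, 3).
So the schedule is: every Tuesday, Wednesday and Saturday.
Next Wednesday: Jan 25 2017.
The following Saturday is Jan 28 2017.
The following Tuesday is Jan 31 2017.
Next Wednesday: Feb 1 2017.
Next Saturday: Feb 4 2017.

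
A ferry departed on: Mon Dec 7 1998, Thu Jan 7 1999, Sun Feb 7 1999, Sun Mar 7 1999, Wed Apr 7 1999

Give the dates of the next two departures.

Fri May 7 1999, Mon Jun 7 1999

Each date is the 7th; the gaps (31, 31, 28, 31) track the month lengths.
The rule is the 7th of each month.
Next: May 1999 → Fri May 7 1999.
June 1999: Mon Jun 7 1999.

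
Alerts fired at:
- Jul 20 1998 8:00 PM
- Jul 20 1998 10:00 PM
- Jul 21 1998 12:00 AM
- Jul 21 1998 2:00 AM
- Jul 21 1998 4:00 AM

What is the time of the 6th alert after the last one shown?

Jul 21 1998 4:00 PM

Spacing: 2, 2, 2, 2 h — constant 2 h.
Jul 21 1998 4:00 AM + 2 h = Jul 21 1998 6:00 AM.
Jul 21 1998 6:00 AM + 2 h = Jul 21 1998 8:00 AM.
Jul 21 1998 8:00 AM + 2 h = Jul 21 1998 10:00 AM.
Jul 21 1998 10:00 AM + 2 h = Jul 21 1998 12:00 PM.
Jul 21 1998 12:00 PM + 2 h = Jul 21 1998 2:00 PM.
Jul 21 1998 2:00 PM + 2 h = Jul 21 1998 4:00 PM.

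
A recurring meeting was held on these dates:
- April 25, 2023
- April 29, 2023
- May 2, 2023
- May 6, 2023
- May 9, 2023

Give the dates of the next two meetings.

May 13, 2023; May 16, 2023

The gap pattern 4, 3, 4, 3 repeats every 2 events.
These are the Tuesdays and Saturdays of each week.
Next Saturday: May 13, 2023.
The following Tuesday is May 16, 2023.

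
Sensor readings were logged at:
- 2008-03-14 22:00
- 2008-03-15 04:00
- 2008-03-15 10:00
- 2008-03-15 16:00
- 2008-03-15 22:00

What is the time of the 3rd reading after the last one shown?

The interval is a steady 6 hours (6, 6, 6, 6).
2008-03-15 22:00 + 6 h = 2008-03-16 04:00.
2008-03-16 04:00 + 6 h = 2008-03-16 10:00.
2008-03-16 10:00 + 6 h = 2008-03-16 16:00.

2008-03-16 16:00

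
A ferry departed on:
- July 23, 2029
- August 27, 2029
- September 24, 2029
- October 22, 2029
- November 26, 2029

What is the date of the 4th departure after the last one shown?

March 25, 2030

Gaps: 35, 28, 28, 35 days — a mix of 28 and 35. Every date is a Monday.
Each is the 4th Monday of its month.
December 2029 — 4th Monday is December 24, 2029.
4th Monday of January 2030: January 28, 2030.
February 2030 — 4th Monday is February 25, 2030.
4th Monday of March 2030: March 25, 2030.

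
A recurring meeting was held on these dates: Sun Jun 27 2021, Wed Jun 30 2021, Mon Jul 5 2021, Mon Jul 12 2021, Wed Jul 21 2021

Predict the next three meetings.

Sun Aug 1 2021, Sat Aug 14 2021, Sun Aug 29 2021

Gaps: 3, 5, 7, 9 days — each gap is 2 larger than the previous one.
Next gap: 11 days. Wed Jul 21 2021 + 11 days = Sun Aug 1 2021.
Next gap: 13 days. Sun Aug 1 2021 + 13 days = Sat Aug 14 2021.
Next gap: 15 days. Sat Aug 14 2021 + 15 days = Sun Aug 29 2021.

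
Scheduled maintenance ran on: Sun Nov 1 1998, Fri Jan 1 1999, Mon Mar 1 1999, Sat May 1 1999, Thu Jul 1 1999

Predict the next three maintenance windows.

Wed Sep 1 1999, Mon Nov 1 1999, Sat Jan 1 2000

Each date is the 1st; the gaps (61, 59, 61, 61) track the month lengths.
The rule is the 1st of every 2 months.
September 1999: Wed Sep 1 1999.
Next: November 1999 → Mon Nov 1 1999.
Next: January 2000 → Sat Jan 1 2000.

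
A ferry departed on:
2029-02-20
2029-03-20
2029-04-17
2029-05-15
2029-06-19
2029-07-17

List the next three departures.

All dates are Tuesdays, 28, 28, 28, 35, 28 days apart.
Specifically, the 3rd Tuesday of each month.
3rd Tuesday of August 2029: 2029-08-21.
3rd Tuesday of September 2029: 2029-09-18.
October 2029 — 3rd Tuesday is 2029-10-16.

2029-08-21, 2029-09-18, 2029-10-16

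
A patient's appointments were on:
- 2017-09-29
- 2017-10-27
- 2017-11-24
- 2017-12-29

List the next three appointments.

2018-01-26, 2018-02-23, 2018-03-30

These are Fridays with 28, 28, 35-day gaps.
Each is the final Friday of its month — 2017-09-29 is past the 28th, so '4th Friday' doesn't fit.
Last Friday of January 2018: 2018-01-26.
Last Friday of February 2018: 2018-02-23.
Last Friday of March 2018: 2018-03-30.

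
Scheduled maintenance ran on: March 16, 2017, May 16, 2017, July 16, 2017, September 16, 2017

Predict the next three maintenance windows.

November 16, 2017; January 16, 2018; March 16, 2018

Gaps: 61, 61, 62 days — not constant. Every event is on the 16th of the month.
Pattern: the 16th of every 2 months.
Next: November 2017 → November 16, 2017.
January 2018: January 16, 2018.
March 2018: March 16, 2018.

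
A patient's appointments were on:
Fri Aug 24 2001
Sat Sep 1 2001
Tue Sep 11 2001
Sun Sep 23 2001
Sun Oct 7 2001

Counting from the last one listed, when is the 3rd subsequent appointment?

The spacing grows by 2 each time: 8, 10, 12, 14 days.
Next gap: 16 days. Sun Oct 7 2001 + 16 days = Tue Oct 23 2001.
Next gap: 18 days. Tue Oct 23 2001 + 18 days = Sat Nov 10 2001.
Next gap: 20 days. Sat Nov 10 2001 + 20 days = Fri Nov 30 2001.

Fri Nov 30 2001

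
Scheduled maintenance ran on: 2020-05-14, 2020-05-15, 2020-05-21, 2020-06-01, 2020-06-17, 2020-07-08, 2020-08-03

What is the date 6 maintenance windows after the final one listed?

2021-04-21

Gaps: 1, 6, 11, 16, 21, 26 days — each gap is 5 larger than the previous one.
Next gap: 31 days. 2020-08-03 + 31 days = 2020-09-03.
Next gap: 36 days. 2020-09-03 + 36 days = 2020-10-09.
Next gap: 41 days. 2020-10-09 + 41 days = 2020-11-19.
Next gap: 46 days. 2020-11-19 + 46 days = 2021-01-04.
Next gap: 51 days. 2021-01-04 + 51 days = 2021-02-24.
Next gap: 56 days. 2021-02-24 + 56 days = 2021-04-21.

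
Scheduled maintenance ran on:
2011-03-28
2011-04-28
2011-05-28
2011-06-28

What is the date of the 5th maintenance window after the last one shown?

Gaps: 31, 30, 31 days — not constant. Every event is on the 28th of the month.
Pattern: the 28th of each month.
July 2011: 2011-07-28.
Next: August 2011 → 2011-08-28.
Next: September 2011 → 2011-09-28.
Next: October 2011 → 2011-10-28.
Next: November 2011 → 2011-11-28.

2011-11-28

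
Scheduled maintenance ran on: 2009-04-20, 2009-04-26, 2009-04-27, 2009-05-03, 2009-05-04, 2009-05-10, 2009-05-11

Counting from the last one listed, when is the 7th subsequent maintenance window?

2009-06-07

Every event lands on a Monday or Sunday (gaps cycle 6, 1, 6, 1, 6, 1).
So the schedule is: every Monday and Sunday.
The following Sunday is 2009-05-17.
The following Monday is 2009-05-18.
The following Sunday is 2009-05-24.
The following Monday is 2009-05-25.
Next Sunday: 2009-05-31.
Next Monday: 2009-06-01.
The following Sunday is 2009-06-07.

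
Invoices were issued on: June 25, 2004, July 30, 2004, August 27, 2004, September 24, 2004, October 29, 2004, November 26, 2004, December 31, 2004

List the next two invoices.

All Fridays; the gaps (35, 28, 28, 35, 28, 35) vary with month length.
This is the last Friday of each month.
January 2005 ends with Friday January 28, 2005.
February 2005 ends with Friday February 25, 2005.

January 28, 2005; February 25, 2005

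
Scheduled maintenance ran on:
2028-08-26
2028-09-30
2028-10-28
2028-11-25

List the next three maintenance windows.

Every date is a Saturday; gaps 35, 28, 28 days.
Each is the last Saturday of its month (at least one falls on the 29th or later, ruling out '4th Saturday').
Last Saturday of December 2028: 2028-12-30.
January 2029 ends with Saturday 2029-01-27.
February 2029 ends with Saturday 2029-02-24.

2028-12-30, 2029-01-27, 2029-02-24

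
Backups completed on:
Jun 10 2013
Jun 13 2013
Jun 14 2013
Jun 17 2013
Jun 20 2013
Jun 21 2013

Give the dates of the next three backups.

Jun 24 2013, Jun 27 2013, Jun 28 2013

Every event lands on a Monday or Thursday or Friday (gaps cycle 3, 1, 3, 3, 1).
So the schedule is: every Monday, Thursday and Friday.
The following Monday is Jun 24 2013.
Next Thursday: Jun 27 2013.
Next Friday: Jun 28 2013.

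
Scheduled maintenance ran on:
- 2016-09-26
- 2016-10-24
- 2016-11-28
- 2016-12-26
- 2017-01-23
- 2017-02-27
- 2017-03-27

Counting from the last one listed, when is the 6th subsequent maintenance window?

All dates are Mondays, 28, 35, 28, 28, 35, 28 days apart.
Specifically, the 4th Monday of each month.
4th Monday of April 2017: 2017-04-24.
May 2017 — 4th Monday is 2017-05-22.
June 2017 — 4th Monday is 2017-06-26.
4th Monday of July 2017: 2017-07-24.
4th Monday of August 2017: 2017-08-28.
September 2017 — 4th Monday is 2017-09-25.

2017-09-25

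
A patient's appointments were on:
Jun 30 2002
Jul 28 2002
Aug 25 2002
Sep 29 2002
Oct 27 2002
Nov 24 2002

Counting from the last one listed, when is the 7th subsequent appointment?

Jun 29 2003

Every date is a Sunday; gaps 28, 28, 35, 28, 28 days.
Each is the last Sunday of its month (at least one falls on the 29th or later, ruling out '4th Sunday').
Last Sunday of December 2002: Dec 29 2002.
Last Sunday of January 2003: Jan 26 2003.
February 2003 ends with Sunday Feb 23 2003.
March 2003 ends with Sunday Mar 30 2003.
Last Sunday of April 2003: Apr 27 2003.
Last Sunday of May 2003: May 25 2003.
Last Sunday of June 2003: Jun 29 2003.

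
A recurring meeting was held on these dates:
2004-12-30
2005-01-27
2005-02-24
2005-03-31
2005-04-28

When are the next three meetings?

2005-05-26, 2005-06-30, 2005-07-28

These are Thursdays with 28, 28, 35, 28-day gaps.
Each is the final Thursday of its month — 2004-12-30 is past the 28th, so '4th Thursday' doesn't fit.
Last Thursday of May 2005: 2005-05-26.
June 2005 ends with Thursday 2005-06-30.
July 2005 ends with Thursday 2005-07-28.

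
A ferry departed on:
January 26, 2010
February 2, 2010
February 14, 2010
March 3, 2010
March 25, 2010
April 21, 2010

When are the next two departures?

Intervals are 7, 12, 17, 22, 27 days — an arithmetic progression with common difference 5.
Next gap: 32 days. April 21, 2010 + 32 days = May 23, 2010.
Next gap: 37 days. May 23, 2010 + 37 days = June 29, 2010.

May 23, 2010; June 29, 2010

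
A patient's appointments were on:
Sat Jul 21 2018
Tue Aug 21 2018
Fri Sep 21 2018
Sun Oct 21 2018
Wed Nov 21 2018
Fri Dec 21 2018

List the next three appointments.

Mon Jan 21 2019, Thu Feb 21 2019, Thu Mar 21 2019

Gaps: 31, 31, 30, 31, 30 days — not constant. Every event is on the 21st of the month.
Pattern: the 21st of each month.
Next: January 2019 → Mon Jan 21 2019.
Next: February 2019 → Thu Feb 21 2019.
March 2019: Thu Mar 21 2019.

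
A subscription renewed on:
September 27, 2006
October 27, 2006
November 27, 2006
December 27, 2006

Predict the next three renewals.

Gaps: 30, 31, 30 days — not constant. Every event is on the 27th of the month.
Pattern: the 27th of each month.
January 2007: January 27, 2007.
Next: February 2007 → February 27, 2007.
March 2007: March 27, 2007.

January 27, 2007; February 27, 2007; March 27, 2007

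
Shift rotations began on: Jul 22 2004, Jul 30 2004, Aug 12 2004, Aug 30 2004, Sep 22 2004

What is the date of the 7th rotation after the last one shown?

Gaps: 8, 13, 18, 23 days — each gap is 5 larger than the previous one.
Next gap: 28 days. Sep 22 2004 + 28 days = Oct 20 2004.
Next gap: 33 days. Oct 20 2004 + 33 days = Nov 22 2004.
Next gap: 38 days. Nov 22 2004 + 38 days = Dec 30 2004.
Next gap: 43 days. Dec 30 2004 + 43 days = Feb 11 2005.
Next gap: 48 days. Feb 11 2005 + 48 days = Mar 31 2005.
Next gap: 53 days. Mar 31 2005 + 53 days = May 23 2005.
Next gap: 58 days. May 23 2005 + 58 days = Jul 20 2005.

Jul 20 2005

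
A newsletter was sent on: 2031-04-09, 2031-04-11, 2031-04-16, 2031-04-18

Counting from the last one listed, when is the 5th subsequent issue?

Every event lands on a Wednesday or Friday (gaps cycle 2, 5, 2).
So the schedule is: every Wednesday and Friday.
Next Wednesday: 2031-04-23.
Next Friday: 2031-04-25.
Next Wednesday: 2031-04-30.
Next Friday: 2031-05-02.
The following Wednesday is 2031-05-07.

2031-05-07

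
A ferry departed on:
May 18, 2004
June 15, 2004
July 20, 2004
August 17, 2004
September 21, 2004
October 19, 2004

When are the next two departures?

November 16, 2004; December 21, 2004

Gaps: 28, 35, 28, 35, 28 days — a mix of 28 and 35. Every date is a Tuesday.
Each is the 3rd Tuesday of its month.
November 2004 — 3rd Tuesday is November 16, 2004.
3rd Tuesday of December 2004: December 21, 2004.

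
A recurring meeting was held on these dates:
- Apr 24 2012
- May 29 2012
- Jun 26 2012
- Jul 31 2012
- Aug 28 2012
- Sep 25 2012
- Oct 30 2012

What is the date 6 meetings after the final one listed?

All Tuesdays; the gaps (35, 28, 35, 28, 28, 35) vary with month length.
This is the last Tuesday of each month.
Last Tuesday of November 2012: Nov 27 2012.
Last Tuesday of December 2012: Dec 25 2012.
January 2013 ends with Tuesday Jan 29 2013.
February 2013 ends with Tuesday Feb 26 2013.
Last Tuesday of March 2013: Mar 26 2013.
April 2013 ends with Tuesday Apr 30 2013.

Apr 30 2013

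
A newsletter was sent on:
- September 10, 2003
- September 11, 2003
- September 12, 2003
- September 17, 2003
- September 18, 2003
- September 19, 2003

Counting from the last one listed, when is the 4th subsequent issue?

October 1, 2003

The gap pattern 1, 1, 5, 1, 1 repeats every 3 events.
These are the Wednesdays, Thursdays and Fridays of each week.
Next Wednesday: September 24, 2003.
The following Thursday is September 25, 2003.
Next Friday: September 26, 2003.
Next Wednesday: October 1, 2003.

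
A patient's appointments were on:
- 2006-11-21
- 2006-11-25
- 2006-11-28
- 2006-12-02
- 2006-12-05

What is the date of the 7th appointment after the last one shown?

2006-12-30

Gaps: 4, 3, 4, 3 days — not constant, but cyclic with period 2.
The events fall on every Tuesday and Saturday.
Next Saturday: 2006-12-09.
Next Tuesday: 2006-12-12.
Next Saturday: 2006-12-16.
The following Tuesday is 2006-12-19.
Next Saturday: 2006-12-23.
The following Tuesday is 2006-12-26.
Next Saturday: 2006-12-30.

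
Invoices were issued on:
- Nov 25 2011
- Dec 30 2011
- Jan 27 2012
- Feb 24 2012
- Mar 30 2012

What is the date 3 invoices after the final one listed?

All Fridays; the gaps (35, 28, 28, 35) vary with month length.
This is the last Friday of each month.
April 2012 ends with Friday Apr 27 2012.
May 2012 ends with Friday May 25 2012.
June 2012 ends with Friday Jun 29 2012.

Jun 29 2012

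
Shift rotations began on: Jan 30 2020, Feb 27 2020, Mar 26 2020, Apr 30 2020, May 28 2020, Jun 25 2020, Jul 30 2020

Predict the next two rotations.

These are Thursdays with 28, 28, 35, 28, 28, 35-day gaps.
Each is the final Thursday of its month — Jan 30 2020 is past the 28th, so '4th Thursday' doesn't fit.
Last Thursday of August 2020: Aug 27 2020.
September 2020 ends with Thursday Sep 24 2020.

Aug 27 2020, Sep 24 2020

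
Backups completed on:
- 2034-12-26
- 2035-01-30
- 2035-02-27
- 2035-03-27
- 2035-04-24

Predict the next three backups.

2035-05-29, 2035-06-26, 2035-07-31

Every date is a Tuesday; gaps 35, 28, 28, 28 days.
Each is the last Tuesday of its month (at least one falls on the 29th or later, ruling out '4th Tuesday').
May 2035 ends with Tuesday 2035-05-29.
Last Tuesday of June 2035: 2035-06-26.
Last Tuesday of July 2035: 2035-07-31.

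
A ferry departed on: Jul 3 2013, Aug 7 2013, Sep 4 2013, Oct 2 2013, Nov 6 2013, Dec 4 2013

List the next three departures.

Jan 1 2014, Feb 5 2014, Mar 5 2014

Gaps: 35, 28, 28, 35, 28 days — a mix of 28 and 35. Every date is a Wednesday.
Each is the 1st Wednesday of its month.
1st Wednesday of January 2014: Jan 1 2014.
February 2014 — 1st Wednesday is Feb 5 2014.
1st Wednesday of March 2014: Mar 5 2014.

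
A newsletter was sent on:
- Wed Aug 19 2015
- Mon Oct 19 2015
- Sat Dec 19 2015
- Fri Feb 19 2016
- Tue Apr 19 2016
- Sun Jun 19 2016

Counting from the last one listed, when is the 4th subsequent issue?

The day-of-month is always 19 (61, 61, 62, 60, 61 days between events).
So this recurs on the 19th of every 2 months.
Next: August 2016 → Fri Aug 19 2016.
October 2016: Wed Oct 19 2016.
December 2016: Mon Dec 19 2016.
February 2017: Sun Feb 19 2017.

Sun Feb 19 2017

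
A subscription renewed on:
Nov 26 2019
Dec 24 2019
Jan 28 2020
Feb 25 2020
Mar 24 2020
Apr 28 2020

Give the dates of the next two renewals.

These are Tuesdays at 28- or 35-day spacing (28, 35, 28, 28, 35).
The pattern: 4th Tuesday of the month.
May 2020 — 4th Tuesday is May 26 2020.
4th Tuesday of June 2020: Jun 23 2020.

May 26 2020, Jun 23 2020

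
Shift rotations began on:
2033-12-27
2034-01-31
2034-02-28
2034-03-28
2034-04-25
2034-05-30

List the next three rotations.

2034-06-27, 2034-07-25, 2034-08-29

These are Tuesdays with 35, 28, 28, 28, 35-day gaps.
Each is the final Tuesday of its month — 2034-01-31 is past the 28th, so '4th Tuesday' doesn't fit.
Last Tuesday of June 2034: 2034-06-27.
July 2034 ends with Tuesday 2034-07-25.
Last Tuesday of August 2034: 2034-08-29.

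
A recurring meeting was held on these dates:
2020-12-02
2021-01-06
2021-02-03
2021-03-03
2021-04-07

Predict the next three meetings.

These are Wednesdays at 28- or 35-day spacing (35, 28, 28, 35).
The pattern: 1st Wednesday of the month.
1st Wednesday of May 2021: 2021-05-05.
June 2021 — 1st Wednesday is 2021-06-02.
1st Wednesday of July 2021: 2021-07-07.

2021-05-05, 2021-06-02, 2021-07-07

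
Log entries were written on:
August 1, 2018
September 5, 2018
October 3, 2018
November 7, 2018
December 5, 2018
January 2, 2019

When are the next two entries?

Gaps: 35, 28, 35, 28, 28 days — a mix of 28 and 35. Every date is a Wednesday.
Each is the 1st Wednesday of its month.
February 2019 — 1st Wednesday is February 6, 2019.
March 2019 — 1st Wednesday is March 6, 2019.

February 6, 2019; March 6, 2019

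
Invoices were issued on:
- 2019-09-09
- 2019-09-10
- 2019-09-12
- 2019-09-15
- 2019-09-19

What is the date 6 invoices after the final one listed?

The spacing grows by 1 each time: 1, 2, 3, 4 days.
Next gap: 5 days. 2019-09-19 + 5 days = 2019-09-24.
Next gap: 6 days. 2019-09-24 + 6 days = 2019-09-30.
Next gap: 7 days. 2019-09-30 + 7 days = 2019-10-07.
Next gap: 8 days. 2019-10-07 + 8 days = 2019-10-15.
Next gap: 9 days. 2019-10-15 + 9 days = 2019-10-24.
Next gap: 10 days. 2019-10-24 + 10 days = 2019-11-03.

2019-11-03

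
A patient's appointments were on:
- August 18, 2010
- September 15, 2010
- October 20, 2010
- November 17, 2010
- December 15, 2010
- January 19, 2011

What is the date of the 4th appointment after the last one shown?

May 18, 2011

These are Wednesdays at 28- or 35-day spacing (28, 35, 28, 28, 35).
The pattern: 3rd Wednesday of the month.
February 2011 — 3rd Wednesday is February 16, 2011.
March 2011 — 3rd Wednesday is March 16, 2011.
3rd Wednesday of April 2011: April 20, 2011.
May 2011 — 3rd Wednesday is May 18, 2011.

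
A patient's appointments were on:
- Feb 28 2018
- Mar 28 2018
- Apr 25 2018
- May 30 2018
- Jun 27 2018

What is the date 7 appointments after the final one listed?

All Wednesdays; the gaps (28, 28, 35, 28) vary with month length.
This is the last Wednesday of each month.
Last Wednesday of July 2018: Jul 25 2018.
Last Wednesday of August 2018: Aug 29 2018.
Last Wednesday of September 2018: Sep 26 2018.
October 2018 ends with Wednesday Oct 31 2018.
November 2018 ends with Wednesday Nov 28 2018.
Last Wednesday of December 2018: Dec 26 2018.
January 2019 ends with Wednesday Jan 30 2019.

Jan 30 2019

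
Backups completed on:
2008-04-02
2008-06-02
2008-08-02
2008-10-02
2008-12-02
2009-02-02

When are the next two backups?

2009-04-02, 2009-06-02

Gaps: 61, 61, 61, 61, 62 days — not constant. Every event is on the 2nd of the month.
Pattern: the 2nd of every 2 months.
April 2009: 2009-04-02.
Next: June 2009 → 2009-06-02.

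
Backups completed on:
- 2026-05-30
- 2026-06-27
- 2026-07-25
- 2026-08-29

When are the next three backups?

These are Saturdays with 28, 28, 35-day gaps.
Each is the final Saturday of its month — 2026-05-30 is past the 28th, so '4th Saturday' doesn't fit.
September 2026 ends with Saturday 2026-09-26.
October 2026 ends with Saturday 2026-10-31.
November 2026 ends with Saturday 2026-11-28.

2026-09-26, 2026-10-31, 2026-11-28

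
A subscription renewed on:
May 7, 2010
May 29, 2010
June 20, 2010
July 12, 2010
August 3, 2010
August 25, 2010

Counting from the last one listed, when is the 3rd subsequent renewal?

Gaps between consecutive events: 22, 22, 22, 22, 22 days — a constant 22-day interval.
August 25, 2010 + 22 days = September 16, 2010.
September 16, 2010 + 22 days = October 8, 2010.
October 8, 2010 + 22 days = October 30, 2010.

October 30, 2010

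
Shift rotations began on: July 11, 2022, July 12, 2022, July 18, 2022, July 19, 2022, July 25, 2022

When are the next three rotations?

July 26, 2022; August 1, 2022; August 2, 2022

Every event lands on a Monday or Tuesday (gaps cycle 1, 6, 1, 6).
So the schedule is: every Monday and Tuesday.
Next Tuesday: July 26, 2022.
Next Monday: August 1, 2022.
The following Tuesday is August 2, 2022.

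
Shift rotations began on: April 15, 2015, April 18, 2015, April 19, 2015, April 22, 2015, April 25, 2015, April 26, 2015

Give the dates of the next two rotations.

April 29, 2015; May 2, 2015

Gaps: 3, 1, 3, 3, 1 days — not constant, but cyclic with period 3.
The events fall on every Wednesday, Saturday and Sunday.
The following Wednesday is April 29, 2015.
The following Saturday is May 2, 2015.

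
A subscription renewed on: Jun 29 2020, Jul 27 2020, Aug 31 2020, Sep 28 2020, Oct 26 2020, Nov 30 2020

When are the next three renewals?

Dec 28 2020, Jan 25 2021, Feb 22 2021

These are Mondays with 28, 35, 28, 28, 35-day gaps.
Each is the final Monday of its month — Jun 29 2020 is past the 28th, so '4th Monday' doesn't fit.
December 2020 ends with Monday Dec 28 2020.
Last Monday of January 2021: Jan 25 2021.
February 2021 ends with Monday Feb 22 2021.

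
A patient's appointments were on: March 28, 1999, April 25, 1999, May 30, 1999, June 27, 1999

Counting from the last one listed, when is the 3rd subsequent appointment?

September 26, 1999

These are Sundays with 28, 35, 28-day gaps.
Each is the final Sunday of its month — May 30, 1999 is past the 28th, so '4th Sunday' doesn't fit.
Last Sunday of July 1999: July 25, 1999.
August 1999 ends with Sunday August 29, 1999.
September 1999 ends with Sunday September 26, 1999.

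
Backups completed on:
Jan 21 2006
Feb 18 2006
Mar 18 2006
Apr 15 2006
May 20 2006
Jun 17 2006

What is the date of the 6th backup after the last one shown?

Dec 16 2006

All dates are Saturdays, 28, 28, 28, 35, 28 days apart.
Specifically, the 3rd Saturday of each month.
July 2006 — 3rd Saturday is Jul 15 2006.
August 2006 — 3rd Saturday is Aug 19 2006.
September 2006 — 3rd Saturday is Sep 16 2006.
October 2006 — 3rd Saturday is Oct 21 2006.
3rd Saturday of November 2006: Nov 18 2006.
3rd Saturday of December 2006: Dec 16 2006.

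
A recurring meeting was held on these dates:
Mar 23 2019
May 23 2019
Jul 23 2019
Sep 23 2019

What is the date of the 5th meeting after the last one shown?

Jul 23 2020

The day-of-month is always 23 (61, 61, 62 days between events).
So this recurs on the 23rd of every 2 months.
Next: November 2019 → Nov 23 2019.
January 2020: Jan 23 2020.
March 2020: Mar 23 2020.
Next: May 2020 → May 23 2020.
Next: July 2020 → Jul 23 2020.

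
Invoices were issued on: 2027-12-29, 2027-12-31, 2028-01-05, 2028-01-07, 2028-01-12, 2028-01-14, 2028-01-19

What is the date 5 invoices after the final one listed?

2028-02-04

The gap pattern 2, 5, 2, 5, 2, 5 repeats every 2 events.
These are the Wednesdays and Fridays of each week.
The following Friday is 2028-01-21.
The following Wednesday is 2028-01-26.
Next Friday: 2028-01-28.
Next Wednesday: 2028-02-02.
Next Friday: 2028-02-04.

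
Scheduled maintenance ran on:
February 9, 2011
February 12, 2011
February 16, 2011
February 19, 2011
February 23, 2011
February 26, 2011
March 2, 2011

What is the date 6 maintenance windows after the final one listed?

The gap pattern 3, 4, 3, 4, 3, 4 repeats every 2 events.
These are the Wednesdays and Saturdays of each week.
The following Saturday is March 5, 2011.
The following Wednesday is March 9, 2011.
Next Saturday: March 12, 2011.
The following Wednesday is March 16, 2011.
Next Saturday: March 19, 2011.
Next Wednesday: March 23, 2011.

March 23, 2011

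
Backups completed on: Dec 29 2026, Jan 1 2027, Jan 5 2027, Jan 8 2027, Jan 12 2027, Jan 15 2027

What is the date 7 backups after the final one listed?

Feb 9 2027

Every event lands on a Tuesday or Friday (gaps cycle 3, 4, 3, 4, 3).
So the schedule is: every Tuesday and Friday.
The following Tuesday is Jan 19 2027.
Next Friday: Jan 22 2027.
Next Tuesday: Jan 26 2027.
Next Friday: Jan 29 2027.
Next Tuesday: Feb 2 2027.
Next Friday: Feb 5 2027.
Next Tuesday: Feb 9 2027.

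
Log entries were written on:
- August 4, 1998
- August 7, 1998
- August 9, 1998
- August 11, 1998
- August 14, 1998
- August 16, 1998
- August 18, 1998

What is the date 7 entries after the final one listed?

September 4, 1998

Every event lands on a Tuesday or Friday or Sunday (gaps cycle 3, 2, 2, 3, 2, 2).
So the schedule is: every Tuesday, Friday and Sunday.
The following Friday is August 21, 1998.
Next Sunday: August 23, 1998.
The following Tuesday is August 25, 1998.
Next Friday: August 28, 1998.
The following Sunday is August 30, 1998.
The following Tuesday is September 1, 1998.
Next Friday: September 4, 1998.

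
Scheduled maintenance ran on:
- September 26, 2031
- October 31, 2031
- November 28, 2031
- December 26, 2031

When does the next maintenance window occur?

January 30, 2032

Every date is a Friday; gaps 35, 28, 28 days.
Each is the last Friday of its month (at least one falls on the 29th or later, ruling out '4th Friday').
Last Friday of January 2032: January 30, 2032.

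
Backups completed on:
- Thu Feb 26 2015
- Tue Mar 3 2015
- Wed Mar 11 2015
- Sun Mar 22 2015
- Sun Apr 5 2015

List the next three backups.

Gaps: 5, 8, 11, 14 days — each gap is 3 larger than the previous one.
Next gap: 17 days. Sun Apr 5 2015 + 17 days = Wed Apr 22 2015.
Next gap: 20 days. Wed Apr 22 2015 + 20 days = Tue May 12 2015.
Next gap: 23 days. Tue May 12 2015 + 23 days = Thu Jun 4 2015.

Wed Apr 22 2015, Tue May 12 2015, Thu Jun 4 2015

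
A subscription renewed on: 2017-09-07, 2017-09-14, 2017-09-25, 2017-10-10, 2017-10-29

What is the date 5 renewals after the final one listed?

The spacing grows by 4 each time: 7, 11, 15, 19 days.
Next gap: 23 days. 2017-10-29 + 23 days = 2017-11-21.
Next gap: 27 days. 2017-11-21 + 27 days = 2017-12-18.
Next gap: 31 days. 2017-12-18 + 31 days = 2018-01-18.
Next gap: 35 days. 2018-01-18 + 35 days = 2018-02-22.
Next gap: 39 days. 2018-02-22 + 39 days = 2018-04-02.

2018-04-02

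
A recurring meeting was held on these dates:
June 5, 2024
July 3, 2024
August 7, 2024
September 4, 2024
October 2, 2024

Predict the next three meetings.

November 6, 2024; December 4, 2024; January 1, 2025

All dates are Wednesdays, 28, 35, 28, 28 days apart.
Specifically, the 1st Wednesday of each month.
November 2024 — 1st Wednesday is November 6, 2024.
December 2024 — 1st Wednesday is December 4, 2024.
1st Wednesday of January 2025: January 1, 2025.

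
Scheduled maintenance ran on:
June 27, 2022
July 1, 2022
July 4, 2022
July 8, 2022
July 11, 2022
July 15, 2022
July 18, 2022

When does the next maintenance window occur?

July 22, 2022

Gaps: 4, 3, 4, 3, 4, 3 days — not constant, but cyclic with period 2.
The events fall on every Monday and Friday.
Next Friday: July 22, 2022.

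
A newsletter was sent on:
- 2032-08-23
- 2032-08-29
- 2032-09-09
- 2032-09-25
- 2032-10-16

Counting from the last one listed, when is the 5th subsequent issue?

2033-04-14

Intervals are 6, 11, 16, 21 days — an arithmetic progression with common difference 5.
Next gap: 26 days. 2032-10-16 + 26 days = 2032-11-11.
Next gap: 31 days. 2032-11-11 + 31 days = 2032-12-12.
Next gap: 36 days. 2032-12-12 + 36 days = 2033-01-17.
Next gap: 41 days. 2033-01-17 + 41 days = 2033-02-27.
Next gap: 46 days. 2033-02-27 + 46 days = 2033-04-14.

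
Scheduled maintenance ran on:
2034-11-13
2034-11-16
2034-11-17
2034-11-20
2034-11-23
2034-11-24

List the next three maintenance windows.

Every event lands on a Monday or Thursday or Friday (gaps cycle 3, 1, 3, 3, 1).
So the schedule is: every Monday, Thursday and Friday.
The following Monday is 2034-11-27.
The following Thursday is 2034-11-30.
The following Friday is 2034-12-01.

2034-11-27, 2034-11-30, 2034-12-01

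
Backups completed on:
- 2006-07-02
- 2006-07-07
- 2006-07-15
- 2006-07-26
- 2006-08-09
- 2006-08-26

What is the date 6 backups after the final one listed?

Gaps: 5, 8, 11, 14, 17 days — each gap is 3 larger than the previous one.
Next gap: 20 days. 2006-08-26 + 20 days = 2006-09-15.
Next gap: 23 days. 2006-09-15 + 23 days = 2006-10-08.
Next gap: 26 days. 2006-10-08 + 26 days = 2006-11-03.
Next gap: 29 days. 2006-11-03 + 29 days = 2006-12-02.
Next gap: 32 days. 2006-12-02 + 32 days = 2007-01-03.
Next gap: 35 days. 2007-01-03 + 35 days = 2007-02-07.

2007-02-07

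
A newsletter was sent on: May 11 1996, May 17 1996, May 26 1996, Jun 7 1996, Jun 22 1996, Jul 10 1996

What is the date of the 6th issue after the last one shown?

Gaps: 6, 9, 12, 15, 18 days — each gap is 3 larger than the previous one.
Next gap: 21 days. Jul 10 1996 + 21 days = Jul 31 1996.
Next gap: 24 days. Jul 31 1996 + 24 days = Aug 24 1996.
Next gap: 27 days. Aug 24 1996 + 27 days = Sep 20 1996.
Next gap: 30 days. Sep 20 1996 + 30 days = Oct 20 1996.
Next gap: 33 days. Oct 20 1996 + 33 days = Nov 22 1996.
Next gap: 36 days. Nov 22 1996 + 36 days = Dec 28 1996.

Dec 28 1996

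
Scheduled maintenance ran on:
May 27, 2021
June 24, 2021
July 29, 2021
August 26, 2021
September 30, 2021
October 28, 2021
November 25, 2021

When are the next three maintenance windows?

December 30, 2021; January 27, 2022; February 24, 2022

These are Thursdays with 28, 35, 28, 35, 28, 28-day gaps.
Each is the final Thursday of its month — July 29, 2021 is past the 28th, so '4th Thursday' doesn't fit.
December 2021 ends with Thursday December 30, 2021.
January 2022 ends with Thursday January 27, 2022.
February 2022 ends with Thursday February 24, 2022.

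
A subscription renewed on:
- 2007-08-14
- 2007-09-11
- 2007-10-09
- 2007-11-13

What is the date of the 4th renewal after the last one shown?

2008-03-11

These are Tuesdays at 28- or 35-day spacing (28, 28, 35).
The pattern: 2nd Tuesday of the month.
2nd Tuesday of December 2007: 2007-12-11.
2nd Tuesday of January 2008: 2008-01-08.
February 2008 — 2nd Tuesday is 2008-02-12.
2nd Tuesday of March 2008: 2008-03-11.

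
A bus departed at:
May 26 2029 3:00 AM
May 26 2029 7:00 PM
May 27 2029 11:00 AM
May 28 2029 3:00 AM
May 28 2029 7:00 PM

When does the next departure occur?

May 29 2029 11:00 AM

Gaps: 16, 16, 16, 16 hours — each event is 16 hours after the previous one.
May 28 2029 7:00 PM + 16 h = May 29 2029 11:00 AM.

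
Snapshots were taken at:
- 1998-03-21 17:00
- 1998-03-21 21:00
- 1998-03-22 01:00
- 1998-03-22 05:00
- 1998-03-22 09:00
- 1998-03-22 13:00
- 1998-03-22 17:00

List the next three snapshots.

1998-03-22 21:00, 1998-03-23 01:00, 1998-03-23 05:00

The interval is a steady 4 hours (4, 4, 4, 4, 4, 4).
1998-03-22 17:00 + 4 h = 1998-03-22 21:00.
1998-03-22 21:00 + 4 h = 1998-03-23 01:00.
1998-03-23 01:00 + 4 h = 1998-03-23 05:00.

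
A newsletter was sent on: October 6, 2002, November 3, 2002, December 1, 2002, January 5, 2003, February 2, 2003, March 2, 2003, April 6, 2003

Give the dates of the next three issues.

May 4, 2003; June 1, 2003; July 6, 2003

These are Sundays at 28- or 35-day spacing (28, 28, 35, 28, 28, 35).
The pattern: 1st Sunday of the month.
1st Sunday of May 2003: May 4, 2003.
June 2003 — 1st Sunday is June 1, 2003.
1st Sunday of July 2003: July 6, 2003.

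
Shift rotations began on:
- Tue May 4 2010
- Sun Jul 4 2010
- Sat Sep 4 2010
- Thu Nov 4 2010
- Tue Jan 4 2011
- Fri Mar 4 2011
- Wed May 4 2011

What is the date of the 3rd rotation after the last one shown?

Fri Nov 4 2011

The day-of-month is always 4 (61, 62, 61, 61, 59, 61 days between events).
So this recurs on the 4th of every 2 months.
July 2011: Mon Jul 4 2011.
Next: September 2011 → Sun Sep 4 2011.
November 2011: Fri Nov 4 2011.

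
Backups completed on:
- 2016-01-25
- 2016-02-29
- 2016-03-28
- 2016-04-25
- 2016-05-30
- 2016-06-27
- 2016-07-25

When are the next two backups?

2016-08-29, 2016-09-26

Every date is a Monday; gaps 35, 28, 28, 35, 28, 28 days.
Each is the last Monday of its month (at least one falls on the 29th or later, ruling out '4th Monday').
Last Monday of August 2016: 2016-08-29.
September 2016 ends with Monday 2016-09-26.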